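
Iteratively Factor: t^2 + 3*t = (t)*(t + 3)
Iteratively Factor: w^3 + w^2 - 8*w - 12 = (w + 2)*(w^2 - w - 6) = (w + 2)^2*(w - 3)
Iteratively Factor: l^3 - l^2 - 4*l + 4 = (l - 2)*(l^2 + l - 2) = (l - 2)*(l - 1)*(l + 2)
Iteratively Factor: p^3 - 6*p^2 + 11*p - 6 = (p - 1)*(p^2 - 5*p + 6) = (p - 2)*(p - 1)*(p - 3)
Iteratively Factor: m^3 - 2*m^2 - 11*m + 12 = (m - 1)*(m^2 - m - 12) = (m - 1)*(m + 3)*(m - 4)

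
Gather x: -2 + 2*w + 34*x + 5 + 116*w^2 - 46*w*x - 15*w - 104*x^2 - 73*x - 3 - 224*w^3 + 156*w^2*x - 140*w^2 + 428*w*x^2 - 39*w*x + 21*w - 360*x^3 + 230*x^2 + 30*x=-224*w^3 - 24*w^2 + 8*w - 360*x^3 + x^2*(428*w + 126) + x*(156*w^2 - 85*w - 9)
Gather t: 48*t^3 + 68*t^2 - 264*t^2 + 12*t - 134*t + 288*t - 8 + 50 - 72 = 48*t^3 - 196*t^2 + 166*t - 30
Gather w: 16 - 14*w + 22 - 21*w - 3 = 35 - 35*w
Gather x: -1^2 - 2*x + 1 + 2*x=0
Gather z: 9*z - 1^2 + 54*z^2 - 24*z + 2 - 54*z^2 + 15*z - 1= 0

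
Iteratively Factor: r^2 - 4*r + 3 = (r - 1)*(r - 3)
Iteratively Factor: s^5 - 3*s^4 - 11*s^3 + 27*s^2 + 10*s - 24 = (s + 3)*(s^4 - 6*s^3 + 7*s^2 + 6*s - 8) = (s - 2)*(s + 3)*(s^3 - 4*s^2 - s + 4) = (s - 4)*(s - 2)*(s + 3)*(s^2 - 1) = (s - 4)*(s - 2)*(s - 1)*(s + 3)*(s + 1)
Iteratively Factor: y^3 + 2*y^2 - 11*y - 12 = (y + 1)*(y^2 + y - 12) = (y + 1)*(y + 4)*(y - 3)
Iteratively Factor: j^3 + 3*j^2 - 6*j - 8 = (j - 2)*(j^2 + 5*j + 4) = (j - 2)*(j + 4)*(j + 1)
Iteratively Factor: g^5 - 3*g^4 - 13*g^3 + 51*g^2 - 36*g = (g - 1)*(g^4 - 2*g^3 - 15*g^2 + 36*g) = (g - 1)*(g + 4)*(g^3 - 6*g^2 + 9*g) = g*(g - 1)*(g + 4)*(g^2 - 6*g + 9) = g*(g - 3)*(g - 1)*(g + 4)*(g - 3)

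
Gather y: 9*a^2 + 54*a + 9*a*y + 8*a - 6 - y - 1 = 9*a^2 + 62*a + y*(9*a - 1) - 7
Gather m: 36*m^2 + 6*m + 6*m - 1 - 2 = 36*m^2 + 12*m - 3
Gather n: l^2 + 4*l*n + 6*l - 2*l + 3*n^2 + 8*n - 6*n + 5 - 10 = l^2 + 4*l + 3*n^2 + n*(4*l + 2) - 5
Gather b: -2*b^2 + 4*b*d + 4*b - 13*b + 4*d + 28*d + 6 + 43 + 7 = -2*b^2 + b*(4*d - 9) + 32*d + 56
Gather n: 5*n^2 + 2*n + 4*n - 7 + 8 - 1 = 5*n^2 + 6*n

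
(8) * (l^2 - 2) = 8*l^2 - 16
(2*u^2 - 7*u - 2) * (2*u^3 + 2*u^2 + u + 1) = 4*u^5 - 10*u^4 - 16*u^3 - 9*u^2 - 9*u - 2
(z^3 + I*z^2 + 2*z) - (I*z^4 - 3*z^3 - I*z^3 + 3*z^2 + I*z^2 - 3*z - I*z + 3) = -I*z^4 + 4*z^3 + I*z^3 - 3*z^2 + 5*z + I*z - 3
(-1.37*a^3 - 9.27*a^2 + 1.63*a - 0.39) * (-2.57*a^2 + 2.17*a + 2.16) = 3.5209*a^5 + 20.851*a^4 - 27.2642*a^3 - 15.4838*a^2 + 2.6745*a - 0.8424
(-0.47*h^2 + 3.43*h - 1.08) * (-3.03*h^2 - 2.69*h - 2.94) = 1.4241*h^4 - 9.1286*h^3 - 4.5725*h^2 - 7.179*h + 3.1752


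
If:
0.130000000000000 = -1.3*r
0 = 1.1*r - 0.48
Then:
No Solution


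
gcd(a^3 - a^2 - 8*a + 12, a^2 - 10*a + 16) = a - 2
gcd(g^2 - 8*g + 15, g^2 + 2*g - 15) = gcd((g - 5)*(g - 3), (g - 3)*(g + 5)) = g - 3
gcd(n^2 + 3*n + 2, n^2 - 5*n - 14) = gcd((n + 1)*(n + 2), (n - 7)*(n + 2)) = n + 2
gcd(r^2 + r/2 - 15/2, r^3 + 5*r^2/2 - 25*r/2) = r - 5/2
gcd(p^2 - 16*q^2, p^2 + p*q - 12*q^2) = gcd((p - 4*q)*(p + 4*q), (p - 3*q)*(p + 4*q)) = p + 4*q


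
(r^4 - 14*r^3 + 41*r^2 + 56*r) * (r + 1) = r^5 - 13*r^4 + 27*r^3 + 97*r^2 + 56*r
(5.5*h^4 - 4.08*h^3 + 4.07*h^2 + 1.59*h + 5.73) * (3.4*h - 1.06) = 18.7*h^5 - 19.702*h^4 + 18.1628*h^3 + 1.0918*h^2 + 17.7966*h - 6.0738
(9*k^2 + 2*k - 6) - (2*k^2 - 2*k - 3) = 7*k^2 + 4*k - 3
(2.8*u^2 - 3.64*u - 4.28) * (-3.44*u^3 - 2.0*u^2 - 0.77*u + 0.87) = -9.632*u^5 + 6.9216*u^4 + 19.8472*u^3 + 13.7988*u^2 + 0.1288*u - 3.7236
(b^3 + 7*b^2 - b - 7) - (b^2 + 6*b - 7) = b^3 + 6*b^2 - 7*b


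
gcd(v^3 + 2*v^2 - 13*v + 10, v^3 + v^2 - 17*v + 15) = v^2 + 4*v - 5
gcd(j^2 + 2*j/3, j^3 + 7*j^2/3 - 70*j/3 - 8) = 1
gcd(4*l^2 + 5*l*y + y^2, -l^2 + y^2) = l + y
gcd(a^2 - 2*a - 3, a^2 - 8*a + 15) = a - 3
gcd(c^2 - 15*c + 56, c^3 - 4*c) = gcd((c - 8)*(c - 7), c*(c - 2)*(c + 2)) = 1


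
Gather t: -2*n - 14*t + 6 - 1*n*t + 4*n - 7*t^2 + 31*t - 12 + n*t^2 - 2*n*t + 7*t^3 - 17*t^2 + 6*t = 2*n + 7*t^3 + t^2*(n - 24) + t*(23 - 3*n) - 6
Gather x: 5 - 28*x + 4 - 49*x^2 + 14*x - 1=-49*x^2 - 14*x + 8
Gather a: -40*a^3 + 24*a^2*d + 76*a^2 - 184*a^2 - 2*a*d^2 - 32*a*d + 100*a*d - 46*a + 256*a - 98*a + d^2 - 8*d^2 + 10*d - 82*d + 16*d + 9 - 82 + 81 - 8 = -40*a^3 + a^2*(24*d - 108) + a*(-2*d^2 + 68*d + 112) - 7*d^2 - 56*d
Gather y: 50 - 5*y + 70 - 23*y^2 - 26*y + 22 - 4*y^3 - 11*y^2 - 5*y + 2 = -4*y^3 - 34*y^2 - 36*y + 144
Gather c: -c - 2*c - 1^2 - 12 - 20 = -3*c - 33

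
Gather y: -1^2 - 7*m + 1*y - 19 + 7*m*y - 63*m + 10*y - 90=-70*m + y*(7*m + 11) - 110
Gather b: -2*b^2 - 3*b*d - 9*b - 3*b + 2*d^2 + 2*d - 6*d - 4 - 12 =-2*b^2 + b*(-3*d - 12) + 2*d^2 - 4*d - 16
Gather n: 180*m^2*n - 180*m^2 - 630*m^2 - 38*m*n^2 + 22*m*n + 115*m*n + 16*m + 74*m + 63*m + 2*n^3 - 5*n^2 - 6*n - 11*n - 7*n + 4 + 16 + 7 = -810*m^2 + 153*m + 2*n^3 + n^2*(-38*m - 5) + n*(180*m^2 + 137*m - 24) + 27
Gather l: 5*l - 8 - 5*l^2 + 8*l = -5*l^2 + 13*l - 8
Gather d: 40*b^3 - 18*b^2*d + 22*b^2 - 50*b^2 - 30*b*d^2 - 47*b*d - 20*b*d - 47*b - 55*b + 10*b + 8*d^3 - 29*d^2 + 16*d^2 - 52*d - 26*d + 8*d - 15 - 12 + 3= 40*b^3 - 28*b^2 - 92*b + 8*d^3 + d^2*(-30*b - 13) + d*(-18*b^2 - 67*b - 70) - 24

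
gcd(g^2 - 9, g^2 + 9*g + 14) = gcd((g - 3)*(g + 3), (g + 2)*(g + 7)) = 1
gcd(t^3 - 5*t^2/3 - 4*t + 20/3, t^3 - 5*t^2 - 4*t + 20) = t^2 - 4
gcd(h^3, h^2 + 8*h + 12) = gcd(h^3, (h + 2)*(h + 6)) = 1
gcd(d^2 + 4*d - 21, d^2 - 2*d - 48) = 1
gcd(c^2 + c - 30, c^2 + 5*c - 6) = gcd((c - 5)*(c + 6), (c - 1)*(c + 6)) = c + 6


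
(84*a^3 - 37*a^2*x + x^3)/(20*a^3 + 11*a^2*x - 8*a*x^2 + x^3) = (-21*a^2 + 4*a*x + x^2)/(-5*a^2 - 4*a*x + x^2)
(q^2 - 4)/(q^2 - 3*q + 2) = (q + 2)/(q - 1)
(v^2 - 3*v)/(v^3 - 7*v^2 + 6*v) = (v - 3)/(v^2 - 7*v + 6)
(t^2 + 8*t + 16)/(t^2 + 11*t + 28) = (t + 4)/(t + 7)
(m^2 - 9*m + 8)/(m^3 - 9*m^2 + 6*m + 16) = (m - 1)/(m^2 - m - 2)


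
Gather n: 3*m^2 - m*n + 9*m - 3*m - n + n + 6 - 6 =3*m^2 - m*n + 6*m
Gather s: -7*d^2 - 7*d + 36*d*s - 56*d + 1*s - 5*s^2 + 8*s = -7*d^2 - 63*d - 5*s^2 + s*(36*d + 9)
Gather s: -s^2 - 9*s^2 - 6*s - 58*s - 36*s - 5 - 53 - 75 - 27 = -10*s^2 - 100*s - 160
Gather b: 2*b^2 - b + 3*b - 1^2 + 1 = 2*b^2 + 2*b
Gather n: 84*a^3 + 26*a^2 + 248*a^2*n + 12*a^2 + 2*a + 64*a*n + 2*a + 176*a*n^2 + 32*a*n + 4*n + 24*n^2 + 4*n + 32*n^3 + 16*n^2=84*a^3 + 38*a^2 + 4*a + 32*n^3 + n^2*(176*a + 40) + n*(248*a^2 + 96*a + 8)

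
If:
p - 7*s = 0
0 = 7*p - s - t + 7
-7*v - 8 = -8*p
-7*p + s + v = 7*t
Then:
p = -351/376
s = -351/2632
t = 197/329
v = -727/329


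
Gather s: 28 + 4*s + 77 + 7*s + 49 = 11*s + 154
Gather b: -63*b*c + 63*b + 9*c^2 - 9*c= b*(63 - 63*c) + 9*c^2 - 9*c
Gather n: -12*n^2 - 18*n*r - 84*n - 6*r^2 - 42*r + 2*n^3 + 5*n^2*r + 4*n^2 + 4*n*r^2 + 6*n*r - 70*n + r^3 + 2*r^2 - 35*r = 2*n^3 + n^2*(5*r - 8) + n*(4*r^2 - 12*r - 154) + r^3 - 4*r^2 - 77*r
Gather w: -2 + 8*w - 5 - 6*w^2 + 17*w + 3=-6*w^2 + 25*w - 4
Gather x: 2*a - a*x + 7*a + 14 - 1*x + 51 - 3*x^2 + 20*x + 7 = 9*a - 3*x^2 + x*(19 - a) + 72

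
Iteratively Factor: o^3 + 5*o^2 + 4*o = (o + 4)*(o^2 + o) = (o + 1)*(o + 4)*(o)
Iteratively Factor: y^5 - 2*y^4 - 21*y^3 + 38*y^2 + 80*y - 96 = (y - 4)*(y^4 + 2*y^3 - 13*y^2 - 14*y + 24) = (y - 4)*(y - 1)*(y^3 + 3*y^2 - 10*y - 24) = (y - 4)*(y - 1)*(y + 2)*(y^2 + y - 12) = (y - 4)*(y - 3)*(y - 1)*(y + 2)*(y + 4)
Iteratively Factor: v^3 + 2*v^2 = (v)*(v^2 + 2*v) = v*(v + 2)*(v)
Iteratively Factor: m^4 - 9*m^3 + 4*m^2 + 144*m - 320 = (m - 5)*(m^3 - 4*m^2 - 16*m + 64) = (m - 5)*(m + 4)*(m^2 - 8*m + 16) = (m - 5)*(m - 4)*(m + 4)*(m - 4)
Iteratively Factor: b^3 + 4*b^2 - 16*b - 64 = (b + 4)*(b^2 - 16) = (b + 4)^2*(b - 4)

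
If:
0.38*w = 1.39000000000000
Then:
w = 3.66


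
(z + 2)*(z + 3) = z^2 + 5*z + 6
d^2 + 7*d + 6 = (d + 1)*(d + 6)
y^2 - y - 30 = (y - 6)*(y + 5)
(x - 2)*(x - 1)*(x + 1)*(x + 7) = x^4 + 5*x^3 - 15*x^2 - 5*x + 14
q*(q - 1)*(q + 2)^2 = q^4 + 3*q^3 - 4*q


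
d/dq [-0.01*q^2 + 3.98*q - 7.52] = 3.98 - 0.02*q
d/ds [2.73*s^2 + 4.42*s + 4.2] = 5.46*s + 4.42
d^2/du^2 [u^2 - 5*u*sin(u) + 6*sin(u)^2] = 5*u*sin(u) - 24*sin(u)^2 - 10*cos(u) + 14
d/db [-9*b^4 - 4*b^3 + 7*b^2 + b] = -36*b^3 - 12*b^2 + 14*b + 1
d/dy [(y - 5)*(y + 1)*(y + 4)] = 3*y^2 - 21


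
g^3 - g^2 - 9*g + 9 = (g - 3)*(g - 1)*(g + 3)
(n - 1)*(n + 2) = n^2 + n - 2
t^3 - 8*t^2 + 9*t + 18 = (t - 6)*(t - 3)*(t + 1)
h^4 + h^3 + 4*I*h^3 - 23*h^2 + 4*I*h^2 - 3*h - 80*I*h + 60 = (h - 4)*(h + 5)*(h + I)*(h + 3*I)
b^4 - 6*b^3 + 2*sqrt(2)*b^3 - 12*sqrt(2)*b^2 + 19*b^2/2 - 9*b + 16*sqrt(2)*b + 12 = (b - 4)*(b - 2)*(b + sqrt(2)/2)*(b + 3*sqrt(2)/2)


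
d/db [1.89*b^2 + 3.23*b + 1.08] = 3.78*b + 3.23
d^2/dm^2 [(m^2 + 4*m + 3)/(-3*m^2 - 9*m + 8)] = 2*(-9*m^3 - 153*m^2 - 531*m - 667)/(27*m^6 + 243*m^5 + 513*m^4 - 567*m^3 - 1368*m^2 + 1728*m - 512)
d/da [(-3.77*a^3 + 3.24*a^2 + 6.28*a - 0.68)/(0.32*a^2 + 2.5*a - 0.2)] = (-1.2064*a^4 - 18.85*a^3 + 8.3524*a^2 - 0.860800000000001*a + 0.444)/(0.1024*a^4 + 1.6*a^3 + 6.122*a^2 - 1.0*a + 0.04)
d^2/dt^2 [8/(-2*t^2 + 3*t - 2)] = 16*(4*t^2 - 6*t - (4*t - 3)^2 + 4)/(2*t^2 - 3*t + 2)^3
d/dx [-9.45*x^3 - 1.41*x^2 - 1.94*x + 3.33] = -28.35*x^2 - 2.82*x - 1.94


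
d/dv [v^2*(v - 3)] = 3*v*(v - 2)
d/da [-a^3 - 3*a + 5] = -3*a^2 - 3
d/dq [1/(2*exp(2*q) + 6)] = -exp(2*q)/(exp(2*q) + 3)^2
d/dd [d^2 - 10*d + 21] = 2*d - 10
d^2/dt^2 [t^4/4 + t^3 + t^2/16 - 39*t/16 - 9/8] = 3*t^2 + 6*t + 1/8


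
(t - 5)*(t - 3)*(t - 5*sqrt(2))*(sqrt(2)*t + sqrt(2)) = sqrt(2)*t^4 - 10*t^3 - 7*sqrt(2)*t^3 + 7*sqrt(2)*t^2 + 70*t^2 - 70*t + 15*sqrt(2)*t - 150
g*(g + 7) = g^2 + 7*g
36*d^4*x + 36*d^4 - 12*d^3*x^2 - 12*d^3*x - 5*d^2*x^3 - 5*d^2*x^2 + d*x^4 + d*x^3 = (-6*d + x)*(-2*d + x)*(3*d + x)*(d*x + d)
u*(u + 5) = u^2 + 5*u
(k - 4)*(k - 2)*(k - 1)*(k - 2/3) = k^4 - 23*k^3/3 + 56*k^2/3 - 52*k/3 + 16/3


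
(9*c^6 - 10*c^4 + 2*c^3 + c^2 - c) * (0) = 0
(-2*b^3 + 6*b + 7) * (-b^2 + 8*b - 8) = 2*b^5 - 16*b^4 + 10*b^3 + 41*b^2 + 8*b - 56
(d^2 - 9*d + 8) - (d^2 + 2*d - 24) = 32 - 11*d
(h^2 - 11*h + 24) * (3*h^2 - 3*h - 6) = 3*h^4 - 36*h^3 + 99*h^2 - 6*h - 144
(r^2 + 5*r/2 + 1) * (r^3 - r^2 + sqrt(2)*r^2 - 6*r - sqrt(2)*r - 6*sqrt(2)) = r^5 + sqrt(2)*r^4 + 3*r^4/2 - 15*r^3/2 + 3*sqrt(2)*r^3/2 - 16*r^2 - 15*sqrt(2)*r^2/2 - 16*sqrt(2)*r - 6*r - 6*sqrt(2)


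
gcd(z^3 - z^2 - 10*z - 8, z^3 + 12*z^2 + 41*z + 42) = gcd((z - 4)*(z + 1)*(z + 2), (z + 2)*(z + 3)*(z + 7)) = z + 2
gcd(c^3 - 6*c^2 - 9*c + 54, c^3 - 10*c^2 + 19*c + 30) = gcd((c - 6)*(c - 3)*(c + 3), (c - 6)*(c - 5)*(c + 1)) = c - 6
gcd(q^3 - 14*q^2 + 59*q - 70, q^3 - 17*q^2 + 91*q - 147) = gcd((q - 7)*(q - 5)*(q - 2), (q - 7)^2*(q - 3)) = q - 7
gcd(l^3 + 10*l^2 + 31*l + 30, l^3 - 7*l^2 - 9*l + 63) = l + 3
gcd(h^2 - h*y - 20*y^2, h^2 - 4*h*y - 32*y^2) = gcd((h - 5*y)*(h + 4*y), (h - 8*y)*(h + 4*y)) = h + 4*y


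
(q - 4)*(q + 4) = q^2 - 16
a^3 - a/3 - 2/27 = (a - 2/3)*(a + 1/3)^2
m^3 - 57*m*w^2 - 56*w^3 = (m - 8*w)*(m + w)*(m + 7*w)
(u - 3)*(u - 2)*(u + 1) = u^3 - 4*u^2 + u + 6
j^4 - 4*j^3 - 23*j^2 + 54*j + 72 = (j - 6)*(j - 3)*(j + 1)*(j + 4)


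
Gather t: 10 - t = 10 - t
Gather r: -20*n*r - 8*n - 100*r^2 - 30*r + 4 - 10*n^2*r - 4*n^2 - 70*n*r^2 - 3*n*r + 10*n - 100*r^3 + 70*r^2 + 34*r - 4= -4*n^2 + 2*n - 100*r^3 + r^2*(-70*n - 30) + r*(-10*n^2 - 23*n + 4)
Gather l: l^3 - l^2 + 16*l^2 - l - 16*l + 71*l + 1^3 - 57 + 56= l^3 + 15*l^2 + 54*l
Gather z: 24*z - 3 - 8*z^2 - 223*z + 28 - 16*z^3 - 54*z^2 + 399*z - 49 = -16*z^3 - 62*z^2 + 200*z - 24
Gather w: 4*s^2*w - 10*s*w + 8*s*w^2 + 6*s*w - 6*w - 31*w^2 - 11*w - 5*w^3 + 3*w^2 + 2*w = -5*w^3 + w^2*(8*s - 28) + w*(4*s^2 - 4*s - 15)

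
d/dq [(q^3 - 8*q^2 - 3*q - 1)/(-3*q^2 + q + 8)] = (-3*q^4 + 2*q^3 + 7*q^2 - 134*q - 23)/(9*q^4 - 6*q^3 - 47*q^2 + 16*q + 64)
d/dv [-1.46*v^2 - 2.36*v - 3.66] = -2.92*v - 2.36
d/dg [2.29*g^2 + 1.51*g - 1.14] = 4.58*g + 1.51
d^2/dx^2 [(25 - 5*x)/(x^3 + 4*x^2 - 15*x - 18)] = 10*(-(x - 5)*(3*x^2 + 8*x - 15)^2 + (3*x^2 + 8*x + (x - 5)*(3*x + 4) - 15)*(x^3 + 4*x^2 - 15*x - 18))/(x^3 + 4*x^2 - 15*x - 18)^3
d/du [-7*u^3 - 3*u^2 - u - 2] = -21*u^2 - 6*u - 1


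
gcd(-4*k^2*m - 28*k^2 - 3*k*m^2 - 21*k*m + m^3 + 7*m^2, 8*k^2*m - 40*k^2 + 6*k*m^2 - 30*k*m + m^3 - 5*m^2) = 1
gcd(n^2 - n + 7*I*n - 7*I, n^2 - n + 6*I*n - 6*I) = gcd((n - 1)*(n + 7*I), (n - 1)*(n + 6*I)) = n - 1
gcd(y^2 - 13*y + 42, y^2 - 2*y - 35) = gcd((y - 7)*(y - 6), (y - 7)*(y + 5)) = y - 7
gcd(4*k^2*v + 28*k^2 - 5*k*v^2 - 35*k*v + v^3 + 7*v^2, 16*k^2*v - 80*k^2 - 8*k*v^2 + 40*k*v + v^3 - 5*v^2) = -4*k + v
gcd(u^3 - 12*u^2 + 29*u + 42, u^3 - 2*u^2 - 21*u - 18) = u^2 - 5*u - 6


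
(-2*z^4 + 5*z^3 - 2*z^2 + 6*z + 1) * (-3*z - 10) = 6*z^5 + 5*z^4 - 44*z^3 + 2*z^2 - 63*z - 10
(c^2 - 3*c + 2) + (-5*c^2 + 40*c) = -4*c^2 + 37*c + 2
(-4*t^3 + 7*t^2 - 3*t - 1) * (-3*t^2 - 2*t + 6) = 12*t^5 - 13*t^4 - 29*t^3 + 51*t^2 - 16*t - 6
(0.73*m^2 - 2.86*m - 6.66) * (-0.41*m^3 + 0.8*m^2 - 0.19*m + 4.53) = -0.2993*m^5 + 1.7566*m^4 + 0.3039*m^3 - 1.4777*m^2 - 11.6904*m - 30.1698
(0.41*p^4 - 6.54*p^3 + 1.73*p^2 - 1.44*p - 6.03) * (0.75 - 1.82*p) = -0.7462*p^5 + 12.2103*p^4 - 8.0536*p^3 + 3.9183*p^2 + 9.8946*p - 4.5225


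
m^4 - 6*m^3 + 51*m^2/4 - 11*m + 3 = (m - 2)^2*(m - 3/2)*(m - 1/2)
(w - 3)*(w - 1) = w^2 - 4*w + 3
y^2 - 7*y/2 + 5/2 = (y - 5/2)*(y - 1)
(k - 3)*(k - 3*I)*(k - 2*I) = k^3 - 3*k^2 - 5*I*k^2 - 6*k + 15*I*k + 18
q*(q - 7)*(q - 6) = q^3 - 13*q^2 + 42*q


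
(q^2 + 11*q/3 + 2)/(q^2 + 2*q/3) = (q + 3)/q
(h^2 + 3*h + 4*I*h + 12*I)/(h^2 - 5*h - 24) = (h + 4*I)/(h - 8)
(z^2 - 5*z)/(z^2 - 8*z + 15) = z/(z - 3)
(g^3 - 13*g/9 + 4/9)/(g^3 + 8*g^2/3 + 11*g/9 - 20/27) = 3*(g - 1)/(3*g + 5)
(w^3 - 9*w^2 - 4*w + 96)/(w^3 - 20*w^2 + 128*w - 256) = (w + 3)/(w - 8)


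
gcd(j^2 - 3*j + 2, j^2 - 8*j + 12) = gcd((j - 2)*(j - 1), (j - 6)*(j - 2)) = j - 2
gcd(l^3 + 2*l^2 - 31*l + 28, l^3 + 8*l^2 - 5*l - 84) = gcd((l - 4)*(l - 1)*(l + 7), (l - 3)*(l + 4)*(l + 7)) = l + 7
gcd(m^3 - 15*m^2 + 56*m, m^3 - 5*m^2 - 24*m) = m^2 - 8*m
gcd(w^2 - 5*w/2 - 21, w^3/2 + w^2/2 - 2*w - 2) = 1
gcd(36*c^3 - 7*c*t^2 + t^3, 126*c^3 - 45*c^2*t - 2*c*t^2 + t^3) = 18*c^2 - 9*c*t + t^2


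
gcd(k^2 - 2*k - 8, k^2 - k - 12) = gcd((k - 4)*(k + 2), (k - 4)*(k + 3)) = k - 4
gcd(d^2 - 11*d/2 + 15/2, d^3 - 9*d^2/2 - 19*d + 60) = d - 5/2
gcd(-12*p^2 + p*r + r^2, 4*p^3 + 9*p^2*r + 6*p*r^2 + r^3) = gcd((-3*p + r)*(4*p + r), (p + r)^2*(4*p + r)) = 4*p + r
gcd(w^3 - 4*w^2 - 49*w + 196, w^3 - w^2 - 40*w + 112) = w^2 + 3*w - 28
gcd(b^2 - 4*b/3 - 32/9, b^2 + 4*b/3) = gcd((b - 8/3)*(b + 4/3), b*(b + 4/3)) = b + 4/3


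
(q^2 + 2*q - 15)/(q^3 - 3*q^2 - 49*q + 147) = (q + 5)/(q^2 - 49)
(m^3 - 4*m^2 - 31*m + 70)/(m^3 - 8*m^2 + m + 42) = (m^2 + 3*m - 10)/(m^2 - m - 6)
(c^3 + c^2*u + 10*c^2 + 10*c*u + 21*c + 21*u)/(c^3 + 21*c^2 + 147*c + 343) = (c^2 + c*u + 3*c + 3*u)/(c^2 + 14*c + 49)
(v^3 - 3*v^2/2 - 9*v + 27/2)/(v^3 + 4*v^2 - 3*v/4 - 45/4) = 2*(v - 3)/(2*v + 5)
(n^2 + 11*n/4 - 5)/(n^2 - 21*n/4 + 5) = (n + 4)/(n - 4)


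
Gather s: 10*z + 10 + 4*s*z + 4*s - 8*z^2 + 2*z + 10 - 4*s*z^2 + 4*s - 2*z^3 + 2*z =s*(-4*z^2 + 4*z + 8) - 2*z^3 - 8*z^2 + 14*z + 20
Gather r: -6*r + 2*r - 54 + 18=-4*r - 36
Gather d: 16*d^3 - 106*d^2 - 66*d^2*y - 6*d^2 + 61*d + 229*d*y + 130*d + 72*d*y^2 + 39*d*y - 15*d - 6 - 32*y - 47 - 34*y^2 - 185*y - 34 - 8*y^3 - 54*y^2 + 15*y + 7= 16*d^3 + d^2*(-66*y - 112) + d*(72*y^2 + 268*y + 176) - 8*y^3 - 88*y^2 - 202*y - 80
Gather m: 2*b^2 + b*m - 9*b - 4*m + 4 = 2*b^2 - 9*b + m*(b - 4) + 4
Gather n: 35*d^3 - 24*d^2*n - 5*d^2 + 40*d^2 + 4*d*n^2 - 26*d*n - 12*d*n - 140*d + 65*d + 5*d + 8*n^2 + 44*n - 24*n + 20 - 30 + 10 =35*d^3 + 35*d^2 - 70*d + n^2*(4*d + 8) + n*(-24*d^2 - 38*d + 20)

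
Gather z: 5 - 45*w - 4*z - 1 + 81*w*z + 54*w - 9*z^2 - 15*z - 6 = 9*w - 9*z^2 + z*(81*w - 19) - 2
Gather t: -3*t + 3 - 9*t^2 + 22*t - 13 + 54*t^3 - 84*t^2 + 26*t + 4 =54*t^3 - 93*t^2 + 45*t - 6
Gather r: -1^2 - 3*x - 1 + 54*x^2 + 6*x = 54*x^2 + 3*x - 2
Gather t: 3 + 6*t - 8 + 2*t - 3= 8*t - 8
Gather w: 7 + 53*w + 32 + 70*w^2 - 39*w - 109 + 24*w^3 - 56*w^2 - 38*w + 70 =24*w^3 + 14*w^2 - 24*w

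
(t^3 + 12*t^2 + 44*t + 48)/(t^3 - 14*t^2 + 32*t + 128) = (t^2 + 10*t + 24)/(t^2 - 16*t + 64)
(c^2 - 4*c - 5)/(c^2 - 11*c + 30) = (c + 1)/(c - 6)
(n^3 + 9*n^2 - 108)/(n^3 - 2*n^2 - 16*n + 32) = (n^3 + 9*n^2 - 108)/(n^3 - 2*n^2 - 16*n + 32)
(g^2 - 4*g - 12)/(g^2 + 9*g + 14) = (g - 6)/(g + 7)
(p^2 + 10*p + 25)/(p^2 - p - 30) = (p + 5)/(p - 6)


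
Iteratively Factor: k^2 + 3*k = (k + 3)*(k)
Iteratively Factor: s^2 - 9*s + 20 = (s - 5)*(s - 4)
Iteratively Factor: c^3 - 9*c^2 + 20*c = (c - 5)*(c^2 - 4*c) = c*(c - 5)*(c - 4)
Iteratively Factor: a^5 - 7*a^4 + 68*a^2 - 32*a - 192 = (a - 3)*(a^4 - 4*a^3 - 12*a^2 + 32*a + 64) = (a - 4)*(a - 3)*(a^3 - 12*a - 16) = (a - 4)*(a - 3)*(a + 2)*(a^2 - 2*a - 8) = (a - 4)^2*(a - 3)*(a + 2)*(a + 2)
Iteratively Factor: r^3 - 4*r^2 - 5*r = (r + 1)*(r^2 - 5*r) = r*(r + 1)*(r - 5)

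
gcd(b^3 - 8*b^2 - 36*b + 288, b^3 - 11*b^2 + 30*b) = b - 6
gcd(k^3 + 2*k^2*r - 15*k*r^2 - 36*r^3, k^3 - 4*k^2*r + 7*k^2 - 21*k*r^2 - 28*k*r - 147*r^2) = k + 3*r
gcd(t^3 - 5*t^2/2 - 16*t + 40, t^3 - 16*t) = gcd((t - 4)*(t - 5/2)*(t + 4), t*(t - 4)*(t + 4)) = t^2 - 16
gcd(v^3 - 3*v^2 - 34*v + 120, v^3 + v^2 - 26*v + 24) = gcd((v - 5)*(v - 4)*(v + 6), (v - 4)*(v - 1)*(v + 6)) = v^2 + 2*v - 24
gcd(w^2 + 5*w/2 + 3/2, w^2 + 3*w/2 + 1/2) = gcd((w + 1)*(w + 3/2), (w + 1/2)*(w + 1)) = w + 1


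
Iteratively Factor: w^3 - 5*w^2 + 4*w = (w)*(w^2 - 5*w + 4) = w*(w - 4)*(w - 1)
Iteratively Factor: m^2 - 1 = (m - 1)*(m + 1)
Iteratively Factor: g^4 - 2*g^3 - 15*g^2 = (g)*(g^3 - 2*g^2 - 15*g) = g*(g - 5)*(g^2 + 3*g) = g^2*(g - 5)*(g + 3)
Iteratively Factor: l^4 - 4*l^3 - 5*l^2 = (l - 5)*(l^3 + l^2) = l*(l - 5)*(l^2 + l) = l*(l - 5)*(l + 1)*(l)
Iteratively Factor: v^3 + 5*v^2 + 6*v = (v)*(v^2 + 5*v + 6) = v*(v + 3)*(v + 2)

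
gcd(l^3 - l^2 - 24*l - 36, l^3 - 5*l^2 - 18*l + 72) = l - 6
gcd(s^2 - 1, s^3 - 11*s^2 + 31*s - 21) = s - 1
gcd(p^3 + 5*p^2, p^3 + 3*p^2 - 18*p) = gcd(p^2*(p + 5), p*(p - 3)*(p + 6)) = p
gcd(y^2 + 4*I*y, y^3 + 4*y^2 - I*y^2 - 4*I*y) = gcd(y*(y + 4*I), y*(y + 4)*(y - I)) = y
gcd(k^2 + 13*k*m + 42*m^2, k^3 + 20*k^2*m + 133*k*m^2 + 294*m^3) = k^2 + 13*k*m + 42*m^2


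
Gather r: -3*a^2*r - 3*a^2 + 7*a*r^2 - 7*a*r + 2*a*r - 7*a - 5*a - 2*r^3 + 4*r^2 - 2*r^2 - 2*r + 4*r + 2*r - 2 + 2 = -3*a^2 - 12*a - 2*r^3 + r^2*(7*a + 2) + r*(-3*a^2 - 5*a + 4)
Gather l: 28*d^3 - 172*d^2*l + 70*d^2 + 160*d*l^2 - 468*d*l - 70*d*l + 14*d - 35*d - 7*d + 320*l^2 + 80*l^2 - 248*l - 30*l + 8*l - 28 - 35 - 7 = 28*d^3 + 70*d^2 - 28*d + l^2*(160*d + 400) + l*(-172*d^2 - 538*d - 270) - 70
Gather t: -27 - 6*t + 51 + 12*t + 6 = 6*t + 30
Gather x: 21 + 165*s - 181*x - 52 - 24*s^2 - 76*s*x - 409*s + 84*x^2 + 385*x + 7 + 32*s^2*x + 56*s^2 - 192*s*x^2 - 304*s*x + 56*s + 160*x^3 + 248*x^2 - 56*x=32*s^2 - 188*s + 160*x^3 + x^2*(332 - 192*s) + x*(32*s^2 - 380*s + 148) - 24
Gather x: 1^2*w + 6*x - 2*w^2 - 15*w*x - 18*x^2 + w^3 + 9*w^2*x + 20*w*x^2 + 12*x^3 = w^3 - 2*w^2 + w + 12*x^3 + x^2*(20*w - 18) + x*(9*w^2 - 15*w + 6)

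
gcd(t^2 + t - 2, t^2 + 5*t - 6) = t - 1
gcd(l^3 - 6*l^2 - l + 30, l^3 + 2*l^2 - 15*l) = l - 3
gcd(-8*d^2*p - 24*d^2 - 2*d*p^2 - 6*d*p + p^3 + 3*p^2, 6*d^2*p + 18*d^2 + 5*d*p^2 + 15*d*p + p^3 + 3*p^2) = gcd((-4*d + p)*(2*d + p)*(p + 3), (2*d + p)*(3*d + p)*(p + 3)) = 2*d*p + 6*d + p^2 + 3*p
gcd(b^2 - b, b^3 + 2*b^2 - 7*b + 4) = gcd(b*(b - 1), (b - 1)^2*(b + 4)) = b - 1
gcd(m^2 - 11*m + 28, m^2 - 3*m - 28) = m - 7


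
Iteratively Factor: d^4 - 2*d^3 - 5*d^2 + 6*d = (d)*(d^3 - 2*d^2 - 5*d + 6) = d*(d - 1)*(d^2 - d - 6) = d*(d - 1)*(d + 2)*(d - 3)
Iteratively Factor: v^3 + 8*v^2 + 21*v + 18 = (v + 3)*(v^2 + 5*v + 6) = (v + 3)^2*(v + 2)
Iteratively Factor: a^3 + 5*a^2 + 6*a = (a)*(a^2 + 5*a + 6) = a*(a + 2)*(a + 3)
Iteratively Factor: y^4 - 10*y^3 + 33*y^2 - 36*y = (y - 4)*(y^3 - 6*y^2 + 9*y) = (y - 4)*(y - 3)*(y^2 - 3*y) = (y - 4)*(y - 3)^2*(y)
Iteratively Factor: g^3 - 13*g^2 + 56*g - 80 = (g - 4)*(g^2 - 9*g + 20) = (g - 5)*(g - 4)*(g - 4)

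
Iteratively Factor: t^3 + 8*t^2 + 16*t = (t + 4)*(t^2 + 4*t) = (t + 4)^2*(t)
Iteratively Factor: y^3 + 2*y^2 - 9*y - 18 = (y + 2)*(y^2 - 9) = (y - 3)*(y + 2)*(y + 3)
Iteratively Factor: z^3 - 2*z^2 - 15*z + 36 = (z - 3)*(z^2 + z - 12) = (z - 3)*(z + 4)*(z - 3)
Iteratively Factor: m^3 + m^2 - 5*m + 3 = (m - 1)*(m^2 + 2*m - 3) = (m - 1)^2*(m + 3)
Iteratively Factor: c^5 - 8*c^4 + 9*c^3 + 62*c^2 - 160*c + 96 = (c + 3)*(c^4 - 11*c^3 + 42*c^2 - 64*c + 32) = (c - 4)*(c + 3)*(c^3 - 7*c^2 + 14*c - 8) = (c - 4)*(c - 1)*(c + 3)*(c^2 - 6*c + 8) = (c - 4)^2*(c - 1)*(c + 3)*(c - 2)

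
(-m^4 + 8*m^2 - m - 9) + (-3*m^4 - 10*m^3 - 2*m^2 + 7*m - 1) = -4*m^4 - 10*m^3 + 6*m^2 + 6*m - 10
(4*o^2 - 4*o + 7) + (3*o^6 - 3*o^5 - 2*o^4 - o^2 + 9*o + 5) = 3*o^6 - 3*o^5 - 2*o^4 + 3*o^2 + 5*o + 12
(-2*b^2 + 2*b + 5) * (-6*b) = 12*b^3 - 12*b^2 - 30*b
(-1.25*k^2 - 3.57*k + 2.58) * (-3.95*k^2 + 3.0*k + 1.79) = 4.9375*k^4 + 10.3515*k^3 - 23.1385*k^2 + 1.3497*k + 4.6182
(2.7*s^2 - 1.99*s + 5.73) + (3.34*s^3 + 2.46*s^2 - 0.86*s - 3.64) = 3.34*s^3 + 5.16*s^2 - 2.85*s + 2.09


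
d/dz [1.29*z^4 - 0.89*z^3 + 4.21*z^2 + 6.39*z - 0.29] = 5.16*z^3 - 2.67*z^2 + 8.42*z + 6.39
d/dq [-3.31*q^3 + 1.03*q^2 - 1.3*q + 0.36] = -9.93*q^2 + 2.06*q - 1.3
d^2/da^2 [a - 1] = 0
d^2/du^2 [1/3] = 0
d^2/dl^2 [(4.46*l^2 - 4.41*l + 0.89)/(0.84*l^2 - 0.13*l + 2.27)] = (3.5527136788005e-15*l^4 - 5.249328*l^3 - 47.258064*l^2 + 49.8708*l + 39.997064)/(0.592704*l^6 - 0.275184*l^5 + 4.847724*l^4 - 1.489501*l^3 + 13.100397*l^2 - 2.009631*l + 11.697083)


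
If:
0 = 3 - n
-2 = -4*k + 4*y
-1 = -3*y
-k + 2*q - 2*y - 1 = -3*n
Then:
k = 5/6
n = 3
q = -13/4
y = 1/3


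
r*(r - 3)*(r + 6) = r^3 + 3*r^2 - 18*r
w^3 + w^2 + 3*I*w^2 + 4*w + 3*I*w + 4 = (w + 1)*(w - I)*(w + 4*I)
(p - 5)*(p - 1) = p^2 - 6*p + 5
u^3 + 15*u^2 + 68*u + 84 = (u + 2)*(u + 6)*(u + 7)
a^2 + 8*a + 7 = (a + 1)*(a + 7)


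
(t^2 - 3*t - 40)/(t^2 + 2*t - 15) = (t - 8)/(t - 3)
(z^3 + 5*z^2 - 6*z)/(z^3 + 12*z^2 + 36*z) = (z - 1)/(z + 6)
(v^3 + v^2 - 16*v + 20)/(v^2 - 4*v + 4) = v + 5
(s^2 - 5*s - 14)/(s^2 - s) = (s^2 - 5*s - 14)/(s*(s - 1))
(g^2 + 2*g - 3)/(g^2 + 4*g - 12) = (g^2 + 2*g - 3)/(g^2 + 4*g - 12)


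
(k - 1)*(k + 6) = k^2 + 5*k - 6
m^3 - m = m*(m - 1)*(m + 1)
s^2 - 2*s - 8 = (s - 4)*(s + 2)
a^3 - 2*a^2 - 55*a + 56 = (a - 8)*(a - 1)*(a + 7)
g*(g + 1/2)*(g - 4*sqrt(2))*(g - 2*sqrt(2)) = g^4 - 6*sqrt(2)*g^3 + g^3/2 - 3*sqrt(2)*g^2 + 16*g^2 + 8*g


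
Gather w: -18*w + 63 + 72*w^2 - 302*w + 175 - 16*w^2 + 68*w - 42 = 56*w^2 - 252*w + 196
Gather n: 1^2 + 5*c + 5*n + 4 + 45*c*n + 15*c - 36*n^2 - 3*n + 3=20*c - 36*n^2 + n*(45*c + 2) + 8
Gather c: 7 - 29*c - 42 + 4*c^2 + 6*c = 4*c^2 - 23*c - 35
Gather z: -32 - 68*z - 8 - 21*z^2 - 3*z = -21*z^2 - 71*z - 40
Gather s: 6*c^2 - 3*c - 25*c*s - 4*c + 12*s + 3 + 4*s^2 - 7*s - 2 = 6*c^2 - 7*c + 4*s^2 + s*(5 - 25*c) + 1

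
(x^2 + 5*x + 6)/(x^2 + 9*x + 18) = (x + 2)/(x + 6)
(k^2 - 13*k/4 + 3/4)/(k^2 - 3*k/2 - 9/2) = (4*k - 1)/(2*(2*k + 3))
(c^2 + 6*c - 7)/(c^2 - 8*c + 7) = (c + 7)/(c - 7)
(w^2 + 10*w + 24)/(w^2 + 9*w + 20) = (w + 6)/(w + 5)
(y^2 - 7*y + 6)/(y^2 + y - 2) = (y - 6)/(y + 2)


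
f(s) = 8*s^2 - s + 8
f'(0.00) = -1.00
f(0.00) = 8.00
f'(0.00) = -1.00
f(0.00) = 8.00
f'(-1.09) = -18.44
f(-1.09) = 18.59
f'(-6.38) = -103.08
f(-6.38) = 340.02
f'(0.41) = 5.56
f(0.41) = 8.93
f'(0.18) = 1.88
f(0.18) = 8.08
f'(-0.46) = -8.36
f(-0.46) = 10.15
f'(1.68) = 25.88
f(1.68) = 28.90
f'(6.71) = 106.36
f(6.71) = 361.48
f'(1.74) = 26.84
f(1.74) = 30.48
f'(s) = 16*s - 1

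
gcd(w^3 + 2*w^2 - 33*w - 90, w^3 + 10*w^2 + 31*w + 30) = w^2 + 8*w + 15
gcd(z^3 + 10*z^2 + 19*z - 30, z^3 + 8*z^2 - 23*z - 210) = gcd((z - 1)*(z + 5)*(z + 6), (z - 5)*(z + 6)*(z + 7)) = z + 6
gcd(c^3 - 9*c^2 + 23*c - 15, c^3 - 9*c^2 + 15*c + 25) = c - 5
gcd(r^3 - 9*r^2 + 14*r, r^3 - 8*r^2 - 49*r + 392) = r - 7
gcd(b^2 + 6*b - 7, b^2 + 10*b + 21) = b + 7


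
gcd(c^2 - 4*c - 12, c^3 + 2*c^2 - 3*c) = 1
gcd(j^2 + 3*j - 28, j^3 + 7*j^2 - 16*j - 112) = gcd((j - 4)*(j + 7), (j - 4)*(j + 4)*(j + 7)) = j^2 + 3*j - 28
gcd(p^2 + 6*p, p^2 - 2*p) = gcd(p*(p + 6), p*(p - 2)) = p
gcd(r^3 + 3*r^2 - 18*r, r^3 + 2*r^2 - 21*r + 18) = r^2 + 3*r - 18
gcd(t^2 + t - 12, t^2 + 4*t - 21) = t - 3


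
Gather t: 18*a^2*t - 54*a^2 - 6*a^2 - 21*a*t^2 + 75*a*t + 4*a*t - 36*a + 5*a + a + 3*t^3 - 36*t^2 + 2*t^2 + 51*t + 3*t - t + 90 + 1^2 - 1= -60*a^2 - 30*a + 3*t^3 + t^2*(-21*a - 34) + t*(18*a^2 + 79*a + 53) + 90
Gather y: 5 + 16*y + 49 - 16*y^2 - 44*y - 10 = -16*y^2 - 28*y + 44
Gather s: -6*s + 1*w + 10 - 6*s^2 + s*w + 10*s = -6*s^2 + s*(w + 4) + w + 10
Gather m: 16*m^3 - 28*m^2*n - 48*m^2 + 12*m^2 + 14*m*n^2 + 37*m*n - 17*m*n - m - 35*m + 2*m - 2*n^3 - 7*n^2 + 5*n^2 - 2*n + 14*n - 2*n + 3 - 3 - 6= 16*m^3 + m^2*(-28*n - 36) + m*(14*n^2 + 20*n - 34) - 2*n^3 - 2*n^2 + 10*n - 6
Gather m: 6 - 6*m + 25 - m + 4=35 - 7*m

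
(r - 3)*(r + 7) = r^2 + 4*r - 21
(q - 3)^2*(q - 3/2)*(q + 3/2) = q^4 - 6*q^3 + 27*q^2/4 + 27*q/2 - 81/4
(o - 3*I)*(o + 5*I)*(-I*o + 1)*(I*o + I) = o^4 + o^3 + 3*I*o^3 + 13*o^2 + 3*I*o^2 + 13*o + 15*I*o + 15*I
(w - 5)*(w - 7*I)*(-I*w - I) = -I*w^3 - 7*w^2 + 4*I*w^2 + 28*w + 5*I*w + 35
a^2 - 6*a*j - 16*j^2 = (a - 8*j)*(a + 2*j)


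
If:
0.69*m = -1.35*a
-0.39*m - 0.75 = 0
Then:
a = 0.98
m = -1.92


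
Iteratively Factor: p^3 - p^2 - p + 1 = (p - 1)*(p^2 - 1) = (p - 1)*(p + 1)*(p - 1)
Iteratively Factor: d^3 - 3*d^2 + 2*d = (d - 2)*(d^2 - d) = d*(d - 2)*(d - 1)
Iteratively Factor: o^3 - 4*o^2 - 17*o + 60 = (o - 3)*(o^2 - o - 20) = (o - 3)*(o + 4)*(o - 5)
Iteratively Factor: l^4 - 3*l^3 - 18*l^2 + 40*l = (l + 4)*(l^3 - 7*l^2 + 10*l) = (l - 5)*(l + 4)*(l^2 - 2*l) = l*(l - 5)*(l + 4)*(l - 2)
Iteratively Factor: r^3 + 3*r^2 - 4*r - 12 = (r + 2)*(r^2 + r - 6) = (r - 2)*(r + 2)*(r + 3)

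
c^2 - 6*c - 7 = (c - 7)*(c + 1)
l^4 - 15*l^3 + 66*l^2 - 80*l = l*(l - 8)*(l - 5)*(l - 2)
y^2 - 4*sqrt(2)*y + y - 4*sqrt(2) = (y + 1)*(y - 4*sqrt(2))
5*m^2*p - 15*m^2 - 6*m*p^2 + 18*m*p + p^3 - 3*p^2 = (-5*m + p)*(-m + p)*(p - 3)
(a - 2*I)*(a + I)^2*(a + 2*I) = a^4 + 2*I*a^3 + 3*a^2 + 8*I*a - 4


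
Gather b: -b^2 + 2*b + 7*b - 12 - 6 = -b^2 + 9*b - 18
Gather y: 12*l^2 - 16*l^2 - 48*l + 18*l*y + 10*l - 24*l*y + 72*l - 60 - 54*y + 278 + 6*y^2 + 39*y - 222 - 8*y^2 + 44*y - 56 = -4*l^2 + 34*l - 2*y^2 + y*(29 - 6*l) - 60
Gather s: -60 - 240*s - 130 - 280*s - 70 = -520*s - 260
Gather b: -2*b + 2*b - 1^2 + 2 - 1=0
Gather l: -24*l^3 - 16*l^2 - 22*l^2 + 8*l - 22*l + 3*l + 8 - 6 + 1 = -24*l^3 - 38*l^2 - 11*l + 3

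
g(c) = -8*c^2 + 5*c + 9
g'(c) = 5 - 16*c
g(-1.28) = -10.51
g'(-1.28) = 25.48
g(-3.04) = -80.13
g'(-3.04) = 53.64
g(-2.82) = -68.72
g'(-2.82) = 50.12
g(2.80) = -39.72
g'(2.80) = -39.80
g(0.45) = 9.63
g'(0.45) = -2.20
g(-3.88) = -130.84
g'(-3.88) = 67.08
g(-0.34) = 6.38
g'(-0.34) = 10.44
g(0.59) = 9.17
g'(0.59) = -4.44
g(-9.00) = -684.00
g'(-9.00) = 149.00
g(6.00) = -249.00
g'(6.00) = -91.00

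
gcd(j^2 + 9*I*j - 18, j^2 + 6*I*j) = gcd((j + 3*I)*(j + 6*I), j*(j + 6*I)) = j + 6*I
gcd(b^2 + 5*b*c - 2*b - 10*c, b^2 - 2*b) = b - 2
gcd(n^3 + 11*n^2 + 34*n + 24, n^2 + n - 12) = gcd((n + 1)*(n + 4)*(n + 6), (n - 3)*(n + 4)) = n + 4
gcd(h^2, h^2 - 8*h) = h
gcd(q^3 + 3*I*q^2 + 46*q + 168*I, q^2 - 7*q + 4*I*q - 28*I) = q + 4*I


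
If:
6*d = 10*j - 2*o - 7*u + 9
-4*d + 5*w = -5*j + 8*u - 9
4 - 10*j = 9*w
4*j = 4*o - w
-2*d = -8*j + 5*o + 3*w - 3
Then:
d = -2605/176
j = -175/44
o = -243/88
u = 799/88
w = 107/22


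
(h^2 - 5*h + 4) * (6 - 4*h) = -4*h^3 + 26*h^2 - 46*h + 24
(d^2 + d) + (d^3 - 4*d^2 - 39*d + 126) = d^3 - 3*d^2 - 38*d + 126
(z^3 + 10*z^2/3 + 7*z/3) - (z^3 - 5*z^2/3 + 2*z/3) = 5*z^2 + 5*z/3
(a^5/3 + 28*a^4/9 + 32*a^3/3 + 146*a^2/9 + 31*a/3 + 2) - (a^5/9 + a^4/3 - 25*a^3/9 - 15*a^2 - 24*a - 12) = 2*a^5/9 + 25*a^4/9 + 121*a^3/9 + 281*a^2/9 + 103*a/3 + 14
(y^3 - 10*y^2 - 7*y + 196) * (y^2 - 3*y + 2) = y^5 - 13*y^4 + 25*y^3 + 197*y^2 - 602*y + 392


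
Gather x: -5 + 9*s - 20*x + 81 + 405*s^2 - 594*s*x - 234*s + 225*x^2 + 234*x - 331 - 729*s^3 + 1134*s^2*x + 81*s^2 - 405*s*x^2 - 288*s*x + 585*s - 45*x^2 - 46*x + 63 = -729*s^3 + 486*s^2 + 360*s + x^2*(180 - 405*s) + x*(1134*s^2 - 882*s + 168) - 192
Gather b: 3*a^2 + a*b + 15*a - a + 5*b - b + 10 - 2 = 3*a^2 + 14*a + b*(a + 4) + 8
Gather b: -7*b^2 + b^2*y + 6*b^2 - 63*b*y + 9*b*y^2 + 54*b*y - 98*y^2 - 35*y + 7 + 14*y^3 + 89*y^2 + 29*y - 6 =b^2*(y - 1) + b*(9*y^2 - 9*y) + 14*y^3 - 9*y^2 - 6*y + 1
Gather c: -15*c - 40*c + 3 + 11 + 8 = 22 - 55*c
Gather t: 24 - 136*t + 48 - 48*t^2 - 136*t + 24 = -48*t^2 - 272*t + 96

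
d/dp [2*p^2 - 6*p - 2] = 4*p - 6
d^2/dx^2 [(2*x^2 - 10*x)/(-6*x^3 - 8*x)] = 6*(-3*x^3 + 45*x^2 + 12*x - 20)/(27*x^6 + 108*x^4 + 144*x^2 + 64)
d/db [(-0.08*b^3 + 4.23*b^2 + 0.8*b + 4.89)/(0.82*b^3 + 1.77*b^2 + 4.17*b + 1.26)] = (2.77555756156289e-17*b^5 - 3.6102*b^4 - 1.9792*b^3 + 3.8913*b^2 - 6.651*b - 19.3833)/(0.6724*b^6 + 2.9028*b^5 + 9.9717*b^4 + 16.8282*b^3 + 21.8493*b^2 + 10.5084*b + 1.5876)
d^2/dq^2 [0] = 0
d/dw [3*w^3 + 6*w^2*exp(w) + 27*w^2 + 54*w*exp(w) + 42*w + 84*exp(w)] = 6*w^2*exp(w) + 9*w^2 + 66*w*exp(w) + 54*w + 138*exp(w) + 42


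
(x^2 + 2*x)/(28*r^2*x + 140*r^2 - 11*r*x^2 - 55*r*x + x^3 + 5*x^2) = x*(x + 2)/(28*r^2*x + 140*r^2 - 11*r*x^2 - 55*r*x + x^3 + 5*x^2)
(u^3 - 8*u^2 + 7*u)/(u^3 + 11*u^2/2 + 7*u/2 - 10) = 2*u*(u - 7)/(2*u^2 + 13*u + 20)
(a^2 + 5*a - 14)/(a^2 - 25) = (a^2 + 5*a - 14)/(a^2 - 25)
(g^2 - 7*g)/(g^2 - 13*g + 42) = g/(g - 6)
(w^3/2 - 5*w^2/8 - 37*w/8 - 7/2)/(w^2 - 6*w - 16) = (-4*w^3 + 5*w^2 + 37*w + 28)/(8*(-w^2 + 6*w + 16))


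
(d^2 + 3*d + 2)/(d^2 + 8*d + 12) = (d + 1)/(d + 6)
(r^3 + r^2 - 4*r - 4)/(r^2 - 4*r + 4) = (r^2 + 3*r + 2)/(r - 2)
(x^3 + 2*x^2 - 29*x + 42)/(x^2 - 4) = (x^2 + 4*x - 21)/(x + 2)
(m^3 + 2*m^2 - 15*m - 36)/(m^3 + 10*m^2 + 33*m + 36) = (m - 4)/(m + 4)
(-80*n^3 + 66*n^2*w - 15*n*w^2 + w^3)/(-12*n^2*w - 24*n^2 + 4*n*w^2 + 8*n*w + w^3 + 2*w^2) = (40*n^2 - 13*n*w + w^2)/(6*n*w + 12*n + w^2 + 2*w)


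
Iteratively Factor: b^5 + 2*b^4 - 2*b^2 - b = (b + 1)*(b^4 + b^3 - b^2 - b) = b*(b + 1)*(b^3 + b^2 - b - 1) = b*(b - 1)*(b + 1)*(b^2 + 2*b + 1) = b*(b - 1)*(b + 1)^2*(b + 1)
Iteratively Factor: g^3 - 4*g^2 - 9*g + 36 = (g - 3)*(g^2 - g - 12) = (g - 4)*(g - 3)*(g + 3)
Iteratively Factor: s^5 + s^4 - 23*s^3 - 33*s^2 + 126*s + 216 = (s - 4)*(s^4 + 5*s^3 - 3*s^2 - 45*s - 54) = (s - 4)*(s + 2)*(s^3 + 3*s^2 - 9*s - 27) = (s - 4)*(s - 3)*(s + 2)*(s^2 + 6*s + 9) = (s - 4)*(s - 3)*(s + 2)*(s + 3)*(s + 3)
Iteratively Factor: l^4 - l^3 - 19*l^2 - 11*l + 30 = (l - 1)*(l^3 - 19*l - 30) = (l - 5)*(l - 1)*(l^2 + 5*l + 6) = (l - 5)*(l - 1)*(l + 3)*(l + 2)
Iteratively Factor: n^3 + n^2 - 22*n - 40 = (n - 5)*(n^2 + 6*n + 8) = (n - 5)*(n + 4)*(n + 2)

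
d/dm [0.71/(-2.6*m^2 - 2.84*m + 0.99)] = (3.692*m + 2.0164)/(2.6*m^2 + 2.84*m - 0.99)^2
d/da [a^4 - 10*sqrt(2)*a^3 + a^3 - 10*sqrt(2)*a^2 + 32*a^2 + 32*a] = 4*a^3 - 30*sqrt(2)*a^2 + 3*a^2 - 20*sqrt(2)*a + 64*a + 32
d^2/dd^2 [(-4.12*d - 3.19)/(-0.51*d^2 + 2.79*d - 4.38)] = ((19.7358 - 12.6072*d)*(0.51*d^2 - 2.79*d + 4.38) + (1.02*d - 2.79)*(2.04*d - 5.58)*(4.12*d + 3.19))/(0.51*d^2 - 2.79*d + 4.38)^3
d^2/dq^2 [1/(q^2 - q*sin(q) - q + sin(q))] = ((q^2 - q*sin(q) - q + sin(q))*(-q*sin(q) + sin(q) + 2*cos(q) - 2) + 2*(q*cos(q) - 2*q - sqrt(2)*cos(q + pi/4) + 1)^2)/((q - 1)^3*(q - sin(q))^3)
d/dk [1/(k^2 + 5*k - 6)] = (-2*k - 5)/(k^2 + 5*k - 6)^2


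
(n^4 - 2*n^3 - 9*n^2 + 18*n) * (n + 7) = n^5 + 5*n^4 - 23*n^3 - 45*n^2 + 126*n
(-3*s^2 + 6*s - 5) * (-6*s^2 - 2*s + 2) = 18*s^4 - 30*s^3 + 12*s^2 + 22*s - 10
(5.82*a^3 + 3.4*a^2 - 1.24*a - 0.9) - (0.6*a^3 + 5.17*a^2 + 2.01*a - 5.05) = 5.22*a^3 - 1.77*a^2 - 3.25*a + 4.15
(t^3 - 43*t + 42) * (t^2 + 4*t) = t^5 + 4*t^4 - 43*t^3 - 130*t^2 + 168*t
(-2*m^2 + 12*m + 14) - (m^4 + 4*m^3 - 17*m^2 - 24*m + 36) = -m^4 - 4*m^3 + 15*m^2 + 36*m - 22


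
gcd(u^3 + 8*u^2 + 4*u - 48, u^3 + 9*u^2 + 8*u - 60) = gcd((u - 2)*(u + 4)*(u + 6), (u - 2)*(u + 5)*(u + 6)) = u^2 + 4*u - 12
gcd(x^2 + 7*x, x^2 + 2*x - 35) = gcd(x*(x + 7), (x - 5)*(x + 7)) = x + 7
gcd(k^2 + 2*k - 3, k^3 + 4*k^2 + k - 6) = k^2 + 2*k - 3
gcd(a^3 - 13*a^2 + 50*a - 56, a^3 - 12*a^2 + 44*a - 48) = a^2 - 6*a + 8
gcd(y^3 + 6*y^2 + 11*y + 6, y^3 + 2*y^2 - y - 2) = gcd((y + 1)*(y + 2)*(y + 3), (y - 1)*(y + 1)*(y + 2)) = y^2 + 3*y + 2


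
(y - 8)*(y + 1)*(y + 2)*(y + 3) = y^4 - 2*y^3 - 37*y^2 - 82*y - 48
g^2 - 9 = (g - 3)*(g + 3)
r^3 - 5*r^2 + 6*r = r*(r - 3)*(r - 2)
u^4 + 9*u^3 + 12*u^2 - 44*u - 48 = (u - 2)*(u + 1)*(u + 4)*(u + 6)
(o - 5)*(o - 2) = o^2 - 7*o + 10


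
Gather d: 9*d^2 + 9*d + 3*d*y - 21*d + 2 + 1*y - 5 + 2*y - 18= 9*d^2 + d*(3*y - 12) + 3*y - 21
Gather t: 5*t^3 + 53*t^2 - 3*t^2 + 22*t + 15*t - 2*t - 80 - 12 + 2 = 5*t^3 + 50*t^2 + 35*t - 90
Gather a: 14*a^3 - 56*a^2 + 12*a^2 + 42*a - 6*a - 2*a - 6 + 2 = 14*a^3 - 44*a^2 + 34*a - 4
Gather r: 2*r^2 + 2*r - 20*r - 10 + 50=2*r^2 - 18*r + 40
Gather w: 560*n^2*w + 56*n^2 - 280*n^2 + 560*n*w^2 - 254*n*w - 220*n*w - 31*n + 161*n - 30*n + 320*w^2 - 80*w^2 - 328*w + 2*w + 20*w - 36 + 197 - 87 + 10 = -224*n^2 + 100*n + w^2*(560*n + 240) + w*(560*n^2 - 474*n - 306) + 84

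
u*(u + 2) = u^2 + 2*u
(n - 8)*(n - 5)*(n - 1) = n^3 - 14*n^2 + 53*n - 40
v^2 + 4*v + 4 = (v + 2)^2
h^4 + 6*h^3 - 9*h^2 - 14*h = h*(h - 2)*(h + 1)*(h + 7)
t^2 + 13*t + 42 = (t + 6)*(t + 7)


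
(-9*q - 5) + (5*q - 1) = -4*q - 6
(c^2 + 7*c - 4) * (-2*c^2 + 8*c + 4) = -2*c^4 - 6*c^3 + 68*c^2 - 4*c - 16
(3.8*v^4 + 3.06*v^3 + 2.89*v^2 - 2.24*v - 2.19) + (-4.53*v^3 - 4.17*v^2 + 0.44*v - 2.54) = 3.8*v^4 - 1.47*v^3 - 1.28*v^2 - 1.8*v - 4.73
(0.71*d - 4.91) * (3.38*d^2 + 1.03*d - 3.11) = 2.3998*d^3 - 15.8645*d^2 - 7.2654*d + 15.2701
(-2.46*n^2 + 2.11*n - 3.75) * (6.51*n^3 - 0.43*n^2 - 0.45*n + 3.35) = -16.0146*n^5 + 14.7939*n^4 - 24.2128*n^3 - 7.578*n^2 + 8.756*n - 12.5625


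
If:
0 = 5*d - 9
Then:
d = 9/5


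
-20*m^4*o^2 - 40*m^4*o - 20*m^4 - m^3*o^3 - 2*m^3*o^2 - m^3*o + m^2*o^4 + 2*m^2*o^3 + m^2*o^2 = (-5*m + o)*(4*m + o)*(m*o + m)^2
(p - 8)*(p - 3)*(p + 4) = p^3 - 7*p^2 - 20*p + 96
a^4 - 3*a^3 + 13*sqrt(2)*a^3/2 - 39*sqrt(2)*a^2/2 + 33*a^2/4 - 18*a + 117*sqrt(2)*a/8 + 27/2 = (a - 3/2)^2*(a + sqrt(2)/2)*(a + 6*sqrt(2))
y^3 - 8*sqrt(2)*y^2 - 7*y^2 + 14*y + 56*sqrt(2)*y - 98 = (y - 7)*(y - 7*sqrt(2))*(y - sqrt(2))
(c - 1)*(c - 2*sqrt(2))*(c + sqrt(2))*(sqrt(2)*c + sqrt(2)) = sqrt(2)*c^4 - 2*c^3 - 5*sqrt(2)*c^2 + 2*c + 4*sqrt(2)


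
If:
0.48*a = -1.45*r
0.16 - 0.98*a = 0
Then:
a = 0.16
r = -0.05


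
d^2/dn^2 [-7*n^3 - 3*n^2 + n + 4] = -42*n - 6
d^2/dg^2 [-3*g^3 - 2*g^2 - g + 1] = -18*g - 4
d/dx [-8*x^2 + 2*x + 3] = 2 - 16*x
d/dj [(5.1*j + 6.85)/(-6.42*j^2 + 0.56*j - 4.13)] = (32.742*j^2 + 87.954*j - 24.899)/(41.2164*j^4 - 7.1904*j^3 + 53.3428*j^2 - 4.6256*j + 17.0569)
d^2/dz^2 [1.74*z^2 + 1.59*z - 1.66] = 3.48000000000000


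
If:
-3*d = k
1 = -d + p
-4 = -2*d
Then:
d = 2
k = -6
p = 3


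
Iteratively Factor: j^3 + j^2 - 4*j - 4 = (j + 1)*(j^2 - 4) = (j + 1)*(j + 2)*(j - 2)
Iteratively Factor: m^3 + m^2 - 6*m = (m + 3)*(m^2 - 2*m) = (m - 2)*(m + 3)*(m)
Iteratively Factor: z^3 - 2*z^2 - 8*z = (z + 2)*(z^2 - 4*z) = z*(z + 2)*(z - 4)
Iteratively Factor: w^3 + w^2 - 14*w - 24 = (w + 3)*(w^2 - 2*w - 8) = (w - 4)*(w + 3)*(w + 2)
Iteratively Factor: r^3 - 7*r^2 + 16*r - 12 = (r - 2)*(r^2 - 5*r + 6) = (r - 3)*(r - 2)*(r - 2)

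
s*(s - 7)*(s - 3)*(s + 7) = s^4 - 3*s^3 - 49*s^2 + 147*s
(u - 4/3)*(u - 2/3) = u^2 - 2*u + 8/9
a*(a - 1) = a^2 - a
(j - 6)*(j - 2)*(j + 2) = j^3 - 6*j^2 - 4*j + 24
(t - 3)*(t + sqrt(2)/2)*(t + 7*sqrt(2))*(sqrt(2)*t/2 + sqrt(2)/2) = sqrt(2)*t^4/2 - sqrt(2)*t^3 + 15*t^3/2 - 15*t^2 + 2*sqrt(2)*t^2 - 45*t/2 - 7*sqrt(2)*t - 21*sqrt(2)/2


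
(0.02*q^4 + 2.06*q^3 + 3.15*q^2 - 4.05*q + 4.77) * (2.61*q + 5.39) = 0.0522*q^5 + 5.4844*q^4 + 19.3249*q^3 + 6.408*q^2 - 9.3798*q + 25.7103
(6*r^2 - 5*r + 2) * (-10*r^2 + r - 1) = -60*r^4 + 56*r^3 - 31*r^2 + 7*r - 2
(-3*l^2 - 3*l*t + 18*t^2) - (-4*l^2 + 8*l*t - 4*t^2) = l^2 - 11*l*t + 22*t^2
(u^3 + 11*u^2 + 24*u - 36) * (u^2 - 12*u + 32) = u^5 - u^4 - 76*u^3 + 28*u^2 + 1200*u - 1152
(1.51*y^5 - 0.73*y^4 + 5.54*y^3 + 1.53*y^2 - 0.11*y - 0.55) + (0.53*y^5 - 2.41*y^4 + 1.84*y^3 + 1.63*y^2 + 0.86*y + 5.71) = 2.04*y^5 - 3.14*y^4 + 7.38*y^3 + 3.16*y^2 + 0.75*y + 5.16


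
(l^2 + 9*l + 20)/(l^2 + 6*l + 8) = (l + 5)/(l + 2)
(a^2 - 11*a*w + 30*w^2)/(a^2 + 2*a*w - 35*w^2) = (a - 6*w)/(a + 7*w)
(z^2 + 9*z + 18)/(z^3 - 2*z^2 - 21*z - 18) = (z + 6)/(z^2 - 5*z - 6)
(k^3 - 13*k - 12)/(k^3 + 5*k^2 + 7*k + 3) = (k - 4)/(k + 1)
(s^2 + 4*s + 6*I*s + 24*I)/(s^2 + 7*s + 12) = (s + 6*I)/(s + 3)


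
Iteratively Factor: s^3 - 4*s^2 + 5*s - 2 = (s - 1)*(s^2 - 3*s + 2) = (s - 2)*(s - 1)*(s - 1)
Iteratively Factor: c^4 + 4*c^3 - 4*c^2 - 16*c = (c + 4)*(c^3 - 4*c) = (c + 2)*(c + 4)*(c^2 - 2*c) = (c - 2)*(c + 2)*(c + 4)*(c)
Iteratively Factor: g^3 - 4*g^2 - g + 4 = (g - 1)*(g^2 - 3*g - 4) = (g - 4)*(g - 1)*(g + 1)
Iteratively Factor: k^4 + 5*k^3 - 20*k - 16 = (k + 1)*(k^3 + 4*k^2 - 4*k - 16) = (k + 1)*(k + 4)*(k^2 - 4) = (k - 2)*(k + 1)*(k + 4)*(k + 2)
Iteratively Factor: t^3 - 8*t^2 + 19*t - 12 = (t - 4)*(t^2 - 4*t + 3) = (t - 4)*(t - 3)*(t - 1)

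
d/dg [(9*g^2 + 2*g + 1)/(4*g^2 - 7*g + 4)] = (-71*g^2 + 64*g + 15)/(16*g^4 - 56*g^3 + 81*g^2 - 56*g + 16)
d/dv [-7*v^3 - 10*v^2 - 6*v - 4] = -21*v^2 - 20*v - 6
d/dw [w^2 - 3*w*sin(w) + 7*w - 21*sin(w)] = -3*w*cos(w) + 2*w - 3*sin(w) - 21*cos(w) + 7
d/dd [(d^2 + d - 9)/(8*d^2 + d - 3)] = (-7*d^2 + 138*d + 6)/(64*d^4 + 16*d^3 - 47*d^2 - 6*d + 9)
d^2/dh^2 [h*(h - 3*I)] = 2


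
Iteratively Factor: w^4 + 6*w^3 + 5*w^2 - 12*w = (w + 3)*(w^3 + 3*w^2 - 4*w) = (w + 3)*(w + 4)*(w^2 - w) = (w - 1)*(w + 3)*(w + 4)*(w)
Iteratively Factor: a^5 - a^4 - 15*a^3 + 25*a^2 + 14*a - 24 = (a + 1)*(a^4 - 2*a^3 - 13*a^2 + 38*a - 24) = (a - 2)*(a + 1)*(a^3 - 13*a + 12) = (a - 2)*(a + 1)*(a + 4)*(a^2 - 4*a + 3) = (a - 3)*(a - 2)*(a + 1)*(a + 4)*(a - 1)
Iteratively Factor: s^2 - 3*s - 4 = (s + 1)*(s - 4)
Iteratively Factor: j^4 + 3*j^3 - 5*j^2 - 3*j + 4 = (j - 1)*(j^3 + 4*j^2 - j - 4) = (j - 1)*(j + 1)*(j^2 + 3*j - 4) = (j - 1)^2*(j + 1)*(j + 4)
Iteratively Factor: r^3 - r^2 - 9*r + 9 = (r - 3)*(r^2 + 2*r - 3) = (r - 3)*(r + 3)*(r - 1)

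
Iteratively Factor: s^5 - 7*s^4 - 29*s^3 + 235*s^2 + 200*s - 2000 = (s + 4)*(s^4 - 11*s^3 + 15*s^2 + 175*s - 500) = (s - 5)*(s + 4)*(s^3 - 6*s^2 - 15*s + 100) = (s - 5)^2*(s + 4)*(s^2 - s - 20) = (s - 5)^2*(s + 4)^2*(s - 5)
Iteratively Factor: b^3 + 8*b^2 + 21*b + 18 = (b + 3)*(b^2 + 5*b + 6) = (b + 2)*(b + 3)*(b + 3)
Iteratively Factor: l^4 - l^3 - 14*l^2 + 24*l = (l - 3)*(l^3 + 2*l^2 - 8*l) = (l - 3)*(l - 2)*(l^2 + 4*l) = (l - 3)*(l - 2)*(l + 4)*(l)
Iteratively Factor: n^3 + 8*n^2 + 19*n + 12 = (n + 3)*(n^2 + 5*n + 4) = (n + 1)*(n + 3)*(n + 4)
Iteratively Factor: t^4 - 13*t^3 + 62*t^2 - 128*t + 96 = (t - 4)*(t^3 - 9*t^2 + 26*t - 24) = (t - 4)^2*(t^2 - 5*t + 6) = (t - 4)^2*(t - 3)*(t - 2)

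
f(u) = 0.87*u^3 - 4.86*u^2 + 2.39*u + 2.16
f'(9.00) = 126.32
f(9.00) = 264.24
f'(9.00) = 126.32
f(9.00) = 264.24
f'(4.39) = 10.02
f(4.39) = -7.40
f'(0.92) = -4.34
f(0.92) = 0.92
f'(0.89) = -4.19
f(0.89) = 1.05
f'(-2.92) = 53.03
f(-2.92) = -67.92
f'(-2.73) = 48.38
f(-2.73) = -58.29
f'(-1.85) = 29.30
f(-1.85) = -24.40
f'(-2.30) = 38.55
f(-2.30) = -39.63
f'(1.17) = -5.41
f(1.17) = -0.30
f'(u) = 2.61*u^2 - 9.72*u + 2.39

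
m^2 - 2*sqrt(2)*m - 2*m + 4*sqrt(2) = (m - 2)*(m - 2*sqrt(2))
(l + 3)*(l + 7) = l^2 + 10*l + 21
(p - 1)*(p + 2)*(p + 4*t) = p^3 + 4*p^2*t + p^2 + 4*p*t - 2*p - 8*t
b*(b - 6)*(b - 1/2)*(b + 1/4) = b^4 - 25*b^3/4 + 11*b^2/8 + 3*b/4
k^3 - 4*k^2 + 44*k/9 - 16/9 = (k - 2)*(k - 4/3)*(k - 2/3)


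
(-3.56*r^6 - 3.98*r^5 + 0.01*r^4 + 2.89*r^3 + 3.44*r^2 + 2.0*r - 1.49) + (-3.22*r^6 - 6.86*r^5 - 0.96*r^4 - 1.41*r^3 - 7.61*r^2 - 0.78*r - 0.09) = -6.78*r^6 - 10.84*r^5 - 0.95*r^4 + 1.48*r^3 - 4.17*r^2 + 1.22*r - 1.58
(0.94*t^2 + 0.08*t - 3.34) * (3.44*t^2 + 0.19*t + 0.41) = 3.2336*t^4 + 0.4538*t^3 - 11.089*t^2 - 0.6018*t - 1.3694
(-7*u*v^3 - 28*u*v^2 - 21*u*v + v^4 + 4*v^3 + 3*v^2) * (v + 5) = -7*u*v^4 - 63*u*v^3 - 161*u*v^2 - 105*u*v + v^5 + 9*v^4 + 23*v^3 + 15*v^2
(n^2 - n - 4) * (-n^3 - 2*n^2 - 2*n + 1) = -n^5 - n^4 + 4*n^3 + 11*n^2 + 7*n - 4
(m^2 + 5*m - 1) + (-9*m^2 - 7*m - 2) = -8*m^2 - 2*m - 3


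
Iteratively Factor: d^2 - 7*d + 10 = (d - 2)*(d - 5)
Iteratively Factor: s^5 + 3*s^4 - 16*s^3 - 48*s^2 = (s - 4)*(s^4 + 7*s^3 + 12*s^2) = s*(s - 4)*(s^3 + 7*s^2 + 12*s) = s^2*(s - 4)*(s^2 + 7*s + 12) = s^2*(s - 4)*(s + 3)*(s + 4)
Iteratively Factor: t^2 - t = (t - 1)*(t)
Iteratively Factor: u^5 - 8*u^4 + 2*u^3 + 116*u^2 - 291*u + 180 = (u + 4)*(u^4 - 12*u^3 + 50*u^2 - 84*u + 45) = (u - 1)*(u + 4)*(u^3 - 11*u^2 + 39*u - 45) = (u - 3)*(u - 1)*(u + 4)*(u^2 - 8*u + 15) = (u - 5)*(u - 3)*(u - 1)*(u + 4)*(u - 3)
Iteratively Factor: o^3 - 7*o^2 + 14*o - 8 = (o - 2)*(o^2 - 5*o + 4) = (o - 4)*(o - 2)*(o - 1)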